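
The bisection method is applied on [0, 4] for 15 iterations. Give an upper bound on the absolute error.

Bisection error bound: |error| ≤ (b-a)/2^n
|error| ≤ (4 - 0)/2^15 = 4/2^15
|error| ≤ 0.0001220703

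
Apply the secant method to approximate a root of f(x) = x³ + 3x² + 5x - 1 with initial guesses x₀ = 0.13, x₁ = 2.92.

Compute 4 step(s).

f(x) = x³ + 3x² + 5x - 1
x₀ = 0.13, x₁ = 2.92

Secant formula: x_{n+1} = x_n - f(x_n)(x_n - x_{n-1})/(f(x_n) - f(x_{n-1}))

Iteration 1:
  f(0.130000) = -0.297103
  f(2.920000) = 64.076288
  x_2 = 2.920000 - 64.076288×(2.920000 - 0.130000)/(64.076288 - (-0.297103))
       = 0.142877
Iteration 2:
  f(2.920000) = 64.076288
  f(0.142877) = -0.221459
  x_3 = 0.142877 - (-0.221459)×(0.142877 - 2.920000)/(-0.221459 - 64.076288)
       = 0.152442
Iteration 3:
  f(0.142877) = -0.221459
  f(0.152442) = -0.164533
  x_4 = 0.152442 - (-0.164533)×(0.152442 - 0.142877)/(-0.164533 - (-0.221459))
       = 0.180088
Iteration 4:
  f(0.152442) = -0.164533
  f(0.180088) = 0.003575
  x_5 = 0.180088 - 0.003575×(0.180088 - 0.152442)/(0.003575 - (-0.164533))
       = 0.179500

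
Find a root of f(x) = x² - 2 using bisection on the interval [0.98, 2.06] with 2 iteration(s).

f(x) = x² - 2
Initial interval: [0.98, 2.06]

Iteration 1:
  c_1 = (0.980000 + 2.060000)/2 = 1.520000
  f(c_1) = f(1.520000) = 0.310400
  f(a) × f(c) < 0, new interval: [0.980000, 1.520000]
Iteration 2:
  c_2 = (0.980000 + 1.520000)/2 = 1.250000
  f(c_2) = f(1.250000) = -0.437500
  f(a) × f(c) ≥ 0, new interval: [1.250000, 1.520000]

After 2 iteration(s), the approximation is c_2 = 1.250000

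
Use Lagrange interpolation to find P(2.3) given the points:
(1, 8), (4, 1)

Lagrange interpolation formula:
P(x) = Σ yᵢ × Lᵢ(x)
where Lᵢ(x) = Π_{j≠i} (x - xⱼ)/(xᵢ - xⱼ)

L_0(2.3) = (2.3 - 4)/(1 - 4) = 0.566667
L_1(2.3) = (2.3 - 1)/(4 - 1) = 0.433333

P(2.3) = 8×L_0(2.3) + 1×L_1(2.3)
P(2.3) = 4.966667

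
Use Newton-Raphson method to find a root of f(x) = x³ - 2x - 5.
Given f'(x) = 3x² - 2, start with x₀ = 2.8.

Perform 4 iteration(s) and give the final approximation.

f(x) = x³ - 2x - 5
f'(x) = 3x² - 2
x₀ = 2.8

Newton-Raphson formula: x_{n+1} = x_n - f(x_n)/f'(x_n)

Iteration 1:
  f(2.800000) = 11.352000
  f'(2.800000) = 21.520000
  x_1 = 2.800000 - 11.352000/21.520000 = 2.272491
Iteration 2:
  f(2.272491) = 2.190647
  f'(2.272491) = 13.492642
  x_2 = 2.272491 - 2.190647/13.492642 = 2.110132
Iteration 3:
  f(2.110132) = 0.175431
  f'(2.110132) = 11.357972
  x_3 = 2.110132 - 0.175431/11.357972 = 2.094686
Iteration 4:
  f(2.094686) = 0.001507
  f'(2.094686) = 11.163134
  x_4 = 2.094686 - 0.001507/11.163134 = 2.094551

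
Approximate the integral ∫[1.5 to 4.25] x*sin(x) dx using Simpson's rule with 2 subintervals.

f(x) = x*sin(x)
a = 1.5, b = 4.25, n = 2
h = (b - a)/n = 1.375000

Simpson's rule: (h/3)[f(x₀) + 4f(x₁) + 2f(x₂) + ... + f(xₙ)]

x_0 = 1.5000, f(x_0) = 1.496242, coefficient = 1
x_1 = 2.8750, f(x_1) = 0.757407, coefficient = 4
x_2 = 4.2500, f(x_2) = -3.803705, coefficient = 1

I ≈ (1.375000/3) × 0.722167 = 0.330993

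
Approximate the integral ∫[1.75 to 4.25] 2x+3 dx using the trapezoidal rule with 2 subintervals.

f(x) = 2x+3
a = 1.75, b = 4.25, n = 2
h = (b - a)/n = 1.250000

Trapezoidal rule: (h/2)[f(x₀) + 2f(x₁) + 2f(x₂) + ... + f(xₙ)]

x_0 = 1.7500, f(x_0) = 6.500000, coefficient = 1
x_1 = 3.0000, f(x_1) = 9.000000, coefficient = 2
x_2 = 4.2500, f(x_2) = 11.500000, coefficient = 1

I ≈ (1.250000/2) × 36.000000 = 22.500000
Exact value: 22.500000
Error: 0.000000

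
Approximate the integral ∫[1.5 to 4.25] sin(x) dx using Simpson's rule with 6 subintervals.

f(x) = sin(x)
a = 1.5, b = 4.25, n = 6
h = (b - a)/n = 0.458333

Simpson's rule: (h/3)[f(x₀) + 4f(x₁) + 2f(x₂) + ... + f(xₙ)]

x_0 = 1.5000, f(x_0) = 0.997495, coefficient = 1
x_1 = 1.9583, f(x_1) = 0.925843, coefficient = 4
x_2 = 2.4167, f(x_2) = 0.663080, coefficient = 2
x_3 = 2.8750, f(x_3) = 0.263446, coefficient = 4
x_4 = 3.3333, f(x_4) = -0.190568, coefficient = 2
x_5 = 3.7917, f(x_5) = -0.605245, coefficient = 4
x_6 = 4.2500, f(x_6) = -0.894989, coefficient = 1

I ≈ (0.458333/3) × 3.383703 = 0.516955
Exact value: 0.516825
Error: 0.000130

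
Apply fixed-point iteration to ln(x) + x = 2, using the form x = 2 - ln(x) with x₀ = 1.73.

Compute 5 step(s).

Equation: ln(x) + x = 2
Fixed-point form: x = 2 - ln(x)
x₀ = 1.73

x_1 = g(1.730000) = 1.451879
x_2 = g(1.451879) = 1.627142
x_3 = g(1.627142) = 1.513175
x_4 = g(1.513175) = 1.585790
x_5 = g(1.585790) = 1.538917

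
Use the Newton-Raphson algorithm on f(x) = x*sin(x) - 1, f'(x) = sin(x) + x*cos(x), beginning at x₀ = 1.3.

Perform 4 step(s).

f(x) = x*sin(x) - 1
f'(x) = sin(x) + x*cos(x)
x₀ = 1.3

Newton-Raphson formula: x_{n+1} = x_n - f(x_n)/f'(x_n)

Iteration 1:
  f(1.300000) = 0.252626
  f'(1.300000) = 1.311307
  x_1 = 1.300000 - 0.252626/1.311307 = 1.107348
Iteration 2:
  f(1.107348) = -0.009459
  f'(1.107348) = 1.389540
  x_2 = 1.107348 - (-0.009459)/1.389540 = 1.114155
Iteration 3:
  f(1.114155) = -0.000002
  f'(1.114155) = 1.388810
  x_3 = 1.114155 - (-0.000002)/1.388810 = 1.114157
Iteration 4:
  f(1.114157) = 0.000000
  f'(1.114157) = 1.388809
  x_4 = 1.114157 - 0.000000/1.388809 = 1.114157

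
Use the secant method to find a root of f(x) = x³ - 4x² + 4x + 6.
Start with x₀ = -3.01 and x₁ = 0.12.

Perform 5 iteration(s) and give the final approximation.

f(x) = x³ - 4x² + 4x + 6
x₀ = -3.01, x₁ = 0.12

Secant formula: x_{n+1} = x_n - f(x_n)(x_n - x_{n-1})/(f(x_n) - f(x_{n-1}))

Iteration 1:
  f(-3.010000) = -69.551301
  f(0.120000) = 6.424128
  x_2 = 0.120000 - 6.424128×(0.120000 - (-3.010000))/(6.424128 - (-69.551301))
       = -0.144658
Iteration 2:
  f(0.120000) = 6.424128
  f(-0.144658) = 5.334636
  x_3 = -0.144658 - 5.334636×(-0.144658 - 0.120000)/(5.334636 - 6.424128)
       = -1.440542
Iteration 3:
  f(-0.144658) = 5.334636
  f(-1.440542) = -11.052176
  x_4 = -1.440542 - (-11.052176)×(-1.440542 - (-0.144658))/(-11.052176 - 5.334636)
       = -0.566526
Iteration 4:
  f(-1.440542) = -11.052176
  f(-0.566526) = 2.268261
  x_5 = -0.566526 - 2.268261×(-0.566526 - (-1.440542))/(2.268261 - (-11.052176))
       = -0.715357
Iteration 5:
  f(-0.566526) = 2.268261
  f(-0.715357) = 0.725552
  x_6 = -0.715357 - 0.725552×(-0.715357 - (-0.566526))/(0.725552 - 2.268261)
       = -0.785354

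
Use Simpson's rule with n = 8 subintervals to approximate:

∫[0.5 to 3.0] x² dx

f(x) = x²
a = 0.5, b = 3.0, n = 8
h = (b - a)/n = 0.312500

Simpson's rule: (h/3)[f(x₀) + 4f(x₁) + 2f(x₂) + ... + f(xₙ)]

x_0 = 0.5000, f(x_0) = 0.250000, coefficient = 1
x_1 = 0.8125, f(x_1) = 0.660156, coefficient = 4
x_2 = 1.1250, f(x_2) = 1.265625, coefficient = 2
x_3 = 1.4375, f(x_3) = 2.066406, coefficient = 4
x_4 = 1.7500, f(x_4) = 3.062500, coefficient = 2
x_5 = 2.0625, f(x_5) = 4.253906, coefficient = 4
x_6 = 2.3750, f(x_6) = 5.640625, coefficient = 2
x_7 = 2.6875, f(x_7) = 7.222656, coefficient = 4
x_8 = 3.0000, f(x_8) = 9.000000, coefficient = 1

I ≈ (0.312500/3) × 86.000000 = 8.958333
Exact value: 8.958333
Error: 0.000000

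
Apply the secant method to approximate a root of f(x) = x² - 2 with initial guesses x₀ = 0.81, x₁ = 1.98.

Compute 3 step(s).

f(x) = x² - 2
x₀ = 0.81, x₁ = 1.98

Secant formula: x_{n+1} = x_n - f(x_n)(x_n - x_{n-1})/(f(x_n) - f(x_{n-1}))

Iteration 1:
  f(0.810000) = -1.343900
  f(1.980000) = 1.920400
  x_2 = 1.980000 - 1.920400×(1.980000 - 0.810000)/(1.920400 - (-1.343900))
       = 1.291685
Iteration 2:
  f(1.980000) = 1.920400
  f(1.291685) = -0.331551
  x_3 = 1.291685 - (-0.331551)×(1.291685 - 1.980000)/(-0.331551 - 1.920400)
       = 1.393024
Iteration 3:
  f(1.291685) = -0.331551
  f(1.393024) = -0.059484
  x_4 = 1.393024 - (-0.059484)×(1.393024 - 1.291685)/(-0.059484 - (-0.331551))
       = 1.415181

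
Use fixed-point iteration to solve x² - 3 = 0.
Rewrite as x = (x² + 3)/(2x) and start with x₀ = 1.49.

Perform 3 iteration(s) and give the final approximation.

Equation: x² - 3 = 0
Fixed-point form: x = (x² + 3)/(2x)
x₀ = 1.49

x_1 = g(1.490000) = 1.751711
x_2 = g(1.751711) = 1.732161
x_3 = g(1.732161) = 1.732051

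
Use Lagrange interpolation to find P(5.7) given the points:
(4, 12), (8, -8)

Lagrange interpolation formula:
P(x) = Σ yᵢ × Lᵢ(x)
where Lᵢ(x) = Π_{j≠i} (x - xⱼ)/(xᵢ - xⱼ)

L_0(5.7) = (5.7 - 8)/(4 - 8) = 0.575000
L_1(5.7) = (5.7 - 4)/(8 - 4) = 0.425000

P(5.7) = 12×L_0(5.7) + (-8)×L_1(5.7)
P(5.7) = 3.500000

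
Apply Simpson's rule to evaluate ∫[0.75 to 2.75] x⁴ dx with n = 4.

f(x) = x⁴
a = 0.75, b = 2.75, n = 4
h = (b - a)/n = 0.500000

Simpson's rule: (h/3)[f(x₀) + 4f(x₁) + 2f(x₂) + ... + f(xₙ)]

x_0 = 0.7500, f(x_0) = 0.316406, coefficient = 1
x_1 = 1.2500, f(x_1) = 2.441406, coefficient = 4
x_2 = 1.7500, f(x_2) = 9.378906, coefficient = 2
x_3 = 2.2500, f(x_3) = 25.628906, coefficient = 4
x_4 = 2.7500, f(x_4) = 57.191406, coefficient = 1

I ≈ (0.500000/3) × 188.546875 = 31.424479
Exact value: 31.407813
Error: 0.016667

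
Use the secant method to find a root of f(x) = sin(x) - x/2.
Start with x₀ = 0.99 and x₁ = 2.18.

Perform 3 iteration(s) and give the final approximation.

f(x) = sin(x) - x/2
x₀ = 0.99, x₁ = 2.18

Secant formula: x_{n+1} = x_n - f(x_n)(x_n - x_{n-1})/(f(x_n) - f(x_{n-1}))

Iteration 1:
  f(0.990000) = 0.341026
  f(2.180000) = -0.269896
  x_2 = 2.180000 - (-0.269896)×(2.180000 - 0.990000)/(-0.269896 - 0.341026)
       = 1.654276
Iteration 2:
  f(2.180000) = -0.269896
  f(1.654276) = 0.169380
  x_3 = 1.654276 - 0.169380×(1.654276 - 2.180000)/(0.169380 - (-0.269896))
       = 1.856989
Iteration 3:
  f(1.654276) = 0.169380
  f(1.856989) = 0.030831
  x_4 = 1.856989 - 0.030831×(1.856989 - 1.654276)/(0.030831 - 0.169380)
       = 1.902099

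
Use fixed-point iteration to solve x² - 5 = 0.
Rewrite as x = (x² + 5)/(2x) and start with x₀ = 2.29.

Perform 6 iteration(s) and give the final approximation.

Equation: x² - 5 = 0
Fixed-point form: x = (x² + 5)/(2x)
x₀ = 2.29

x_1 = g(2.290000) = 2.236703
x_2 = g(2.236703) = 2.236068
x_3 = g(2.236068) = 2.236068
x_4 = g(2.236068) = 2.236068
x_5 = g(2.236068) = 2.236068
x_6 = g(2.236068) = 2.236068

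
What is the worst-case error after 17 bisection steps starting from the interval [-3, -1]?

Bisection error bound: |error| ≤ (b-a)/2^n
|error| ≤ (-1 - (-3))/2^17 = 2/2^17
|error| ≤ 0.0000152588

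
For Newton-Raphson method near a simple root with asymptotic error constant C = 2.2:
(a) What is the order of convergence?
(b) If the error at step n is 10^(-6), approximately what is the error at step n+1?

(a) Newton-Raphson has quadratic (order 2) convergence near simple roots.
    This means |e_{n+1}| ≈ C|e_n|².

(b) With |e_n| = 10^(-6) and C = 2.2:
    |e_{n+1}| ≈ 2.2 × (10^(-6))² = 2.2 × 10^(-12)

(a) 2 (quadratic); (b) |e_{n+1}| ≈ 2.200e-12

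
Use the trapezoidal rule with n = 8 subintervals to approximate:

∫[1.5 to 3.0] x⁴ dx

f(x) = x⁴
a = 1.5, b = 3.0, n = 8
h = (b - a)/n = 0.187500

Trapezoidal rule: (h/2)[f(x₀) + 2f(x₁) + 2f(x₂) + ... + f(xₙ)]

x_0 = 1.5000, f(x_0) = 5.062500, coefficient = 1
x_1 = 1.6875, f(x_1) = 8.109146, coefficient = 2
x_2 = 1.8750, f(x_2) = 12.359619, coefficient = 2
x_3 = 2.0625, f(x_3) = 18.095718, coefficient = 2
x_4 = 2.2500, f(x_4) = 25.628906, coefficient = 2
x_5 = 2.4375, f(x_5) = 35.300308, coefficient = 2
x_6 = 2.6250, f(x_6) = 47.480713, coefficient = 2
x_7 = 2.8125, f(x_7) = 62.570572, coefficient = 2
x_8 = 3.0000, f(x_8) = 81.000000, coefficient = 1

I ≈ (0.187500/2) × 505.152466 = 47.358044
Exact value: 47.081250
Error: 0.276794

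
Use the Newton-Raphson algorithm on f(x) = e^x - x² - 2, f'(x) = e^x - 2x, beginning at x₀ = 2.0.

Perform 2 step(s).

f(x) = e^x - x² - 2
f'(x) = e^x - 2x
x₀ = 2.0

Newton-Raphson formula: x_{n+1} = x_n - f(x_n)/f'(x_n)

Iteration 1:
  f(2.000000) = 1.389056
  f'(2.000000) = 3.389056
  x_1 = 2.000000 - 1.389056/3.389056 = 1.590135
Iteration 2:
  f(1.590135) = 0.375881
  f'(1.590135) = 1.724140
  x_2 = 1.590135 - 0.375881/1.724140 = 1.372124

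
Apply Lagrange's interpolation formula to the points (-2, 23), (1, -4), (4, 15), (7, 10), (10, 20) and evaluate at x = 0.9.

Lagrange interpolation formula:
P(x) = Σ yᵢ × Lᵢ(x)
where Lᵢ(x) = Π_{j≠i} (x - xⱼ)/(xᵢ - xⱼ)

L_0(0.9) = (0.9 - 1)/(-2 - 1) × (0.9 - 4)/(-2 - 4) × (0.9 - 7)/(-2 - 7) × (0.9 - 10)/(-2 - 10) = 0.008852
L_1(0.9) = (0.9 - (-2))/(1 - (-2)) × (0.9 - 4)/(1 - 4) × (0.9 - 7)/(1 - 7) × (0.9 - 10)/(1 - 10) = 1.026821
L_2(0.9) = (0.9 - (-2))/(4 - (-2)) × (0.9 - 1)/(4 - 1) × (0.9 - 7)/(4 - 7) × (0.9 - 10)/(4 - 10) = -0.049685
L_3(0.9) = (0.9 - (-2))/(7 - (-2)) × (0.9 - 1)/(7 - 1) × (0.9 - 4)/(7 - 4) × (0.9 - 10)/(7 - 10) = 0.016833
L_4(0.9) = (0.9 - (-2))/(10 - (-2)) × (0.9 - 1)/(10 - 1) × (0.9 - 4)/(10 - 4) × (0.9 - 7)/(10 - 7) = -0.002821

P(0.9) = 23×L_0(0.9) + (-4)×L_1(0.9) + 15×L_2(0.9) + 10×L_3(0.9) + 20×L_4(0.9)
P(0.9) = -4.537050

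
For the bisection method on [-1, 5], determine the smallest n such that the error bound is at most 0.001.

We need (b-a)/2^n ≤ 0.001
(5 - (-1))/2^n ≤ 0.001
6/2^n ≤ 0.001
2^n ≥ 6000
n ≥ log₂(6000) = 12.55
n ≥ 13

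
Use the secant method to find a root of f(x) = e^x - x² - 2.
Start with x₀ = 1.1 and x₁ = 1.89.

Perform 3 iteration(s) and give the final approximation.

f(x) = e^x - x² - 2
x₀ = 1.1, x₁ = 1.89

Secant formula: x_{n+1} = x_n - f(x_n)(x_n - x_{n-1})/(f(x_n) - f(x_{n-1}))

Iteration 1:
  f(1.100000) = -0.205834
  f(1.890000) = 1.047269
  x_2 = 1.890000 - 1.047269×(1.890000 - 1.100000)/(1.047269 - (-0.205834))
       = 1.229765
Iteration 2:
  f(1.890000) = 1.047269
  f(1.229765) = -0.091896
  x_3 = 1.229765 - (-0.091896)×(1.229765 - 1.890000)/(-0.091896 - 1.047269)
       = 1.283026
Iteration 3:
  f(1.229765) = -0.091896
  f(1.283026) = -0.038616
  x_4 = 1.283026 - (-0.038616)×(1.283026 - 1.229765)/(-0.038616 - (-0.091896))
       = 1.321628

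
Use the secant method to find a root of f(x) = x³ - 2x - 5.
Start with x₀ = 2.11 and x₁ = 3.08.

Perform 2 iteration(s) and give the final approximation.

f(x) = x³ - 2x - 5
x₀ = 2.11, x₁ = 3.08

Secant formula: x_{n+1} = x_n - f(x_n)(x_n - x_{n-1})/(f(x_n) - f(x_{n-1}))

Iteration 1:
  f(2.110000) = 0.173931
  f(3.080000) = 18.058112
  x_2 = 3.080000 - 18.058112×(3.080000 - 2.110000)/(18.058112 - 0.173931)
       = 2.100566
Iteration 2:
  f(3.080000) = 18.058112
  f(2.100566) = 0.067362
  x_3 = 2.100566 - 0.067362×(2.100566 - 3.080000)/(0.067362 - 18.058112)
       = 2.096899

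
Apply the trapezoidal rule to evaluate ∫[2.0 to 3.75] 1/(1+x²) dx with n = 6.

f(x) = 1/(1+x²)
a = 2.0, b = 3.75, n = 6
h = (b - a)/n = 0.291667

Trapezoidal rule: (h/2)[f(x₀) + 2f(x₁) + 2f(x₂) + ... + f(xₙ)]

x_0 = 2.0000, f(x_0) = 0.200000, coefficient = 1
x_1 = 2.2917, f(x_1) = 0.159956, coefficient = 2
x_2 = 2.5833, f(x_2) = 0.130317, coefficient = 2
x_3 = 2.8750, f(x_3) = 0.107926, coefficient = 2
x_4 = 3.1667, f(x_4) = 0.090680, coefficient = 2
x_5 = 3.4583, f(x_5) = 0.077160, coefficient = 2
x_6 = 3.7500, f(x_6) = 0.066390, coefficient = 1

I ≈ (0.291667/2) × 1.398467 = 0.203943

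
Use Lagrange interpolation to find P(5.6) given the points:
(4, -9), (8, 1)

Lagrange interpolation formula:
P(x) = Σ yᵢ × Lᵢ(x)
where Lᵢ(x) = Π_{j≠i} (x - xⱼ)/(xᵢ - xⱼ)

L_0(5.6) = (5.6 - 8)/(4 - 8) = 0.600000
L_1(5.6) = (5.6 - 4)/(8 - 4) = 0.400000

P(5.6) = (-9)×L_0(5.6) + 1×L_1(5.6)
P(5.6) = -5.000000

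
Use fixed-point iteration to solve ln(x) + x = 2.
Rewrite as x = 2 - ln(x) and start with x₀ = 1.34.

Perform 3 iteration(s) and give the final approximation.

Equation: ln(x) + x = 2
Fixed-point form: x = 2 - ln(x)
x₀ = 1.34

x_1 = g(1.340000) = 1.707330
x_2 = g(1.707330) = 1.465069
x_3 = g(1.465069) = 1.618098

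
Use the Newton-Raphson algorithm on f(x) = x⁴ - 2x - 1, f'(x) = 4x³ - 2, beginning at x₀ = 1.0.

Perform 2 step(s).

f(x) = x⁴ - 2x - 1
f'(x) = 4x³ - 2
x₀ = 1.0

Newton-Raphson formula: x_{n+1} = x_n - f(x_n)/f'(x_n)

Iteration 1:
  f(1.000000) = -2.000000
  f'(1.000000) = 2.000000
  x_1 = 1.000000 - (-2.000000)/2.000000 = 2.000000
Iteration 2:
  f(2.000000) = 11.000000
  f'(2.000000) = 30.000000
  x_2 = 2.000000 - 11.000000/30.000000 = 1.633333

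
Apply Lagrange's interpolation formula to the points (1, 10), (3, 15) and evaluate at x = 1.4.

Lagrange interpolation formula:
P(x) = Σ yᵢ × Lᵢ(x)
where Lᵢ(x) = Π_{j≠i} (x - xⱼ)/(xᵢ - xⱼ)

L_0(1.4) = (1.4 - 3)/(1 - 3) = 0.800000
L_1(1.4) = (1.4 - 1)/(3 - 1) = 0.200000

P(1.4) = 10×L_0(1.4) + 15×L_1(1.4)
P(1.4) = 11.000000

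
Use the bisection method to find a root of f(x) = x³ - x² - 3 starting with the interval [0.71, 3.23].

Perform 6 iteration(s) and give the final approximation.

f(x) = x³ - x² - 3
Initial interval: [0.71, 3.23]

Iteration 1:
  c_1 = (0.710000 + 3.230000)/2 = 1.970000
  f(c_1) = f(1.970000) = 0.764473
  f(a) × f(c) < 0, new interval: [0.710000, 1.970000]
Iteration 2:
  c_2 = (0.710000 + 1.970000)/2 = 1.340000
  f(c_2) = f(1.340000) = -2.389496
  f(a) × f(c) ≥ 0, new interval: [1.340000, 1.970000]
Iteration 3:
  c_3 = (1.340000 + 1.970000)/2 = 1.655000
  f(c_3) = f(1.655000) = -1.205939
  f(a) × f(c) ≥ 0, new interval: [1.655000, 1.970000]
Iteration 4:
  c_4 = (1.655000 + 1.970000)/2 = 1.812500
  f(c_4) = f(1.812500) = -0.330811
  f(a) × f(c) ≥ 0, new interval: [1.812500, 1.970000]
Iteration 5:
  c_5 = (1.812500 + 1.970000)/2 = 1.891250
  f(c_5) = f(1.891250) = 0.187847
  f(a) × f(c) < 0, new interval: [1.812500, 1.891250]
Iteration 6:
  c_6 = (1.812500 + 1.891250)/2 = 1.851875
  f(c_6) = f(1.851875) = -0.078545
  f(a) × f(c) ≥ 0, new interval: [1.851875, 1.891250]

After 6 iteration(s), the approximation is c_6 = 1.851875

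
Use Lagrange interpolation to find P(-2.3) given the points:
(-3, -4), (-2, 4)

Lagrange interpolation formula:
P(x) = Σ yᵢ × Lᵢ(x)
where Lᵢ(x) = Π_{j≠i} (x - xⱼ)/(xᵢ - xⱼ)

L_0(-2.3) = (-2.3 - (-2))/(-3 - (-2)) = 0.300000
L_1(-2.3) = (-2.3 - (-3))/(-2 - (-3)) = 0.700000

P(-2.3) = (-4)×L_0(-2.3) + 4×L_1(-2.3)
P(-2.3) = 1.600000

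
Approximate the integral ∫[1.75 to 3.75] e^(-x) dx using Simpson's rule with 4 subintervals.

f(x) = e^(-x)
a = 1.75, b = 3.75, n = 4
h = (b - a)/n = 0.500000

Simpson's rule: (h/3)[f(x₀) + 4f(x₁) + 2f(x₂) + ... + f(xₙ)]

x_0 = 1.7500, f(x_0) = 0.173774, coefficient = 1
x_1 = 2.2500, f(x_1) = 0.105399, coefficient = 4
x_2 = 2.7500, f(x_2) = 0.063928, coefficient = 2
x_3 = 3.2500, f(x_3) = 0.038774, coefficient = 4
x_4 = 3.7500, f(x_4) = 0.023518, coefficient = 1

I ≈ (0.500000/3) × 0.901841 = 0.150307
Exact value: 0.150256
Error: 0.000051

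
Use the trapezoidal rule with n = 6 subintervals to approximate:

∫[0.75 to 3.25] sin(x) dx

f(x) = sin(x)
a = 0.75, b = 3.25, n = 6
h = (b - a)/n = 0.416667

Trapezoidal rule: (h/2)[f(x₀) + 2f(x₁) + 2f(x₂) + ... + f(xₙ)]

x_0 = 0.7500, f(x_0) = 0.681639, coefficient = 1
x_1 = 1.1667, f(x_1) = 0.919445, coefficient = 2
x_2 = 1.5833, f(x_2) = 0.999921, coefficient = 2
x_3 = 2.0000, f(x_3) = 0.909297, coefficient = 2
x_4 = 2.4167, f(x_4) = 0.663080, coefficient = 2
x_5 = 2.8333, f(x_5) = 0.303400, coefficient = 2
x_6 = 3.2500, f(x_6) = -0.108195, coefficient = 1

I ≈ (0.416667/2) × 8.163732 = 1.700778
Exact value: 1.725819
Error: 0.025041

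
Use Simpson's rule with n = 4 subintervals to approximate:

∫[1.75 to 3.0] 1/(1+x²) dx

f(x) = 1/(1+x²)
a = 1.75, b = 3.0, n = 4
h = (b - a)/n = 0.312500

Simpson's rule: (h/3)[f(x₀) + 4f(x₁) + 2f(x₂) + ... + f(xₙ)]

x_0 = 1.7500, f(x_0) = 0.246154, coefficient = 1
x_1 = 2.0625, f(x_1) = 0.190335, coefficient = 4
x_2 = 2.3750, f(x_2) = 0.150588, coefficient = 2
x_3 = 2.6875, f(x_3) = 0.121615, coefficient = 4
x_4 = 3.0000, f(x_4) = 0.100000, coefficient = 1

I ≈ (0.312500/3) × 1.895129 = 0.197409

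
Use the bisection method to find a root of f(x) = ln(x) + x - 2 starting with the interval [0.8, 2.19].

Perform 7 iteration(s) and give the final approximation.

f(x) = ln(x) + x - 2
Initial interval: [0.8, 2.19]

Iteration 1:
  c_1 = (0.800000 + 2.190000)/2 = 1.495000
  f(c_1) = f(1.495000) = -0.102874
  f(a) × f(c) ≥ 0, new interval: [1.495000, 2.190000]
Iteration 2:
  c_2 = (1.495000 + 2.190000)/2 = 1.842500
  f(c_2) = f(1.842500) = 0.453623
  f(a) × f(c) < 0, new interval: [1.495000, 1.842500]
Iteration 3:
  c_3 = (1.495000 + 1.842500)/2 = 1.668750
  f(c_3) = f(1.668750) = 0.180825
  f(a) × f(c) < 0, new interval: [1.495000, 1.668750]
Iteration 4:
  c_4 = (1.495000 + 1.668750)/2 = 1.581875
  f(c_4) = f(1.581875) = 0.040486
  f(a) × f(c) < 0, new interval: [1.495000, 1.581875]
Iteration 5:
  c_5 = (1.495000 + 1.581875)/2 = 1.538438
  f(c_5) = f(1.538438) = -0.030795
  f(a) × f(c) ≥ 0, new interval: [1.538438, 1.581875]
Iteration 6:
  c_6 = (1.538438 + 1.581875)/2 = 1.560156
  f(c_6) = f(1.560156) = 0.004942
  f(a) × f(c) < 0, new interval: [1.538438, 1.560156]
Iteration 7:
  c_7 = (1.538438 + 1.560156)/2 = 1.549297
  f(c_7) = f(1.549297) = -0.012902
  f(a) × f(c) ≥ 0, new interval: [1.549297, 1.560156]

After 7 iteration(s), the approximation is c_7 = 1.549297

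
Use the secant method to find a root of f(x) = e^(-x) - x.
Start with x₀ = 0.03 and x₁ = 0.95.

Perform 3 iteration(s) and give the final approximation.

f(x) = e^(-x) - x
x₀ = 0.03, x₁ = 0.95

Secant formula: x_{n+1} = x_n - f(x_n)(x_n - x_{n-1})/(f(x_n) - f(x_{n-1}))

Iteration 1:
  f(0.030000) = 0.940446
  f(0.950000) = -0.563259
  x_2 = 0.950000 - (-0.563259)×(0.950000 - 0.030000)/(-0.563259 - 0.940446)
       = 0.605386
Iteration 2:
  f(0.950000) = -0.563259
  f(0.605386) = -0.059522
  x_3 = 0.605386 - (-0.059522)×(0.605386 - 0.950000)/(-0.059522 - (-0.563259))
       = 0.564666
Iteration 3:
  f(0.605386) = -0.059522
  f(0.564666) = 0.003884
  x_4 = 0.564666 - 0.003884×(0.564666 - 0.605386)/(0.003884 - (-0.059522))
       = 0.567160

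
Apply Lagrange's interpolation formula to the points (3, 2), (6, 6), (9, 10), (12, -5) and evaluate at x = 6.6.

Lagrange interpolation formula:
P(x) = Σ yᵢ × Lᵢ(x)
where Lᵢ(x) = Π_{j≠i} (x - xⱼ)/(xᵢ - xⱼ)

L_0(6.6) = (6.6 - 6)/(3 - 6) × (6.6 - 9)/(3 - 9) × (6.6 - 12)/(3 - 12) = -0.048000
L_1(6.6) = (6.6 - 3)/(6 - 3) × (6.6 - 9)/(6 - 9) × (6.6 - 12)/(6 - 12) = 0.864000
L_2(6.6) = (6.6 - 3)/(9 - 3) × (6.6 - 6)/(9 - 6) × (6.6 - 12)/(9 - 12) = 0.216000
L_3(6.6) = (6.6 - 3)/(12 - 3) × (6.6 - 6)/(12 - 6) × (6.6 - 9)/(12 - 9) = -0.032000

P(6.6) = 2×L_0(6.6) + 6×L_1(6.6) + 10×L_2(6.6) + (-5)×L_3(6.6)
P(6.6) = 7.408000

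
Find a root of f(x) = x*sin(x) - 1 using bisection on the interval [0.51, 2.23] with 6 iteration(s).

f(x) = x*sin(x) - 1
Initial interval: [0.51, 2.23]

Iteration 1:
  c_1 = (0.510000 + 2.230000)/2 = 1.370000
  f(c_1) = f(1.370000) = 0.342474
  f(a) × f(c) < 0, new interval: [0.510000, 1.370000]
Iteration 2:
  c_2 = (0.510000 + 1.370000)/2 = 0.940000
  f(c_2) = f(0.940000) = -0.240895
  f(a) × f(c) ≥ 0, new interval: [0.940000, 1.370000]
Iteration 3:
  c_3 = (0.940000 + 1.370000)/2 = 1.155000
  f(c_3) = f(1.155000) = 0.056588
  f(a) × f(c) < 0, new interval: [0.940000, 1.155000]
Iteration 4:
  c_4 = (0.940000 + 1.155000)/2 = 1.047500
  f(c_4) = f(1.047500) = -0.092680
  f(a) × f(c) ≥ 0, new interval: [1.047500, 1.155000]
Iteration 5:
  c_5 = (1.047500 + 1.155000)/2 = 1.101250
  f(c_5) = f(1.101250) = -0.017934
  f(a) × f(c) ≥ 0, new interval: [1.101250, 1.155000]
Iteration 6:
  c_6 = (1.101250 + 1.155000)/2 = 1.128125
  f(c_6) = f(1.128125) = 0.019386
  f(a) × f(c) < 0, new interval: [1.101250, 1.128125]

After 6 iteration(s), the approximation is c_6 = 1.128125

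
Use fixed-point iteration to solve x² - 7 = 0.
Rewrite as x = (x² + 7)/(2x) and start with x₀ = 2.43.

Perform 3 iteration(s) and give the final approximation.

Equation: x² - 7 = 0
Fixed-point form: x = (x² + 7)/(2x)
x₀ = 2.43

x_1 = g(2.430000) = 2.655329
x_2 = g(2.655329) = 2.645769
x_3 = g(2.645769) = 2.645751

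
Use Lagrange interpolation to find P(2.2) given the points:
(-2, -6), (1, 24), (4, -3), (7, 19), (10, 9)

Lagrange interpolation formula:
P(x) = Σ yᵢ × Lᵢ(x)
where Lᵢ(x) = Π_{j≠i} (x - xⱼ)/(xᵢ - xⱼ)

L_0(2.2) = (2.2 - 1)/(-2 - 1) × (2.2 - 4)/(-2 - 4) × (2.2 - 7)/(-2 - 7) × (2.2 - 10)/(-2 - 10) = -0.041600
L_1(2.2) = (2.2 - (-2))/(1 - (-2)) × (2.2 - 4)/(1 - 4) × (2.2 - 7)/(1 - 7) × (2.2 - 10)/(1 - 10) = 0.582400
L_2(2.2) = (2.2 - (-2))/(4 - (-2)) × (2.2 - 1)/(4 - 1) × (2.2 - 7)/(4 - 7) × (2.2 - 10)/(4 - 10) = 0.582400
L_3(2.2) = (2.2 - (-2))/(7 - (-2)) × (2.2 - 1)/(7 - 1) × (2.2 - 4)/(7 - 4) × (2.2 - 10)/(7 - 10) = -0.145600
L_4(2.2) = (2.2 - (-2))/(10 - (-2)) × (2.2 - 1)/(10 - 1) × (2.2 - 4)/(10 - 4) × (2.2 - 7)/(10 - 7) = 0.022400

P(2.2) = (-6)×L_0(2.2) + 24×L_1(2.2) + (-3)×L_2(2.2) + 19×L_3(2.2) + 9×L_4(2.2)
P(2.2) = 9.915200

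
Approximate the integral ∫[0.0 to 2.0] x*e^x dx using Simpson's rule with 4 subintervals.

f(x) = x*e^x
a = 0.0, b = 2.0, n = 4
h = (b - a)/n = 0.500000

Simpson's rule: (h/3)[f(x₀) + 4f(x₁) + 2f(x₂) + ... + f(xₙ)]

x_0 = 0.0000, f(x_0) = 0.000000, coefficient = 1
x_1 = 0.5000, f(x_1) = 0.824361, coefficient = 4
x_2 = 1.0000, f(x_2) = 2.718282, coefficient = 2
x_3 = 1.5000, f(x_3) = 6.722534, coefficient = 4
x_4 = 2.0000, f(x_4) = 14.778112, coefficient = 1

I ≈ (0.500000/3) × 50.402253 = 8.400375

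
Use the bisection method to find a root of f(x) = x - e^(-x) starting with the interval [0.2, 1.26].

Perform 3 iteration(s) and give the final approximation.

f(x) = x - e^(-x)
Initial interval: [0.2, 1.26]

Iteration 1:
  c_1 = (0.200000 + 1.260000)/2 = 0.730000
  f(c_1) = f(0.730000) = 0.248091
  f(a) × f(c) < 0, new interval: [0.200000, 0.730000]
Iteration 2:
  c_2 = (0.200000 + 0.730000)/2 = 0.465000
  f(c_2) = f(0.465000) = -0.163135
  f(a) × f(c) ≥ 0, new interval: [0.465000, 0.730000]
Iteration 3:
  c_3 = (0.465000 + 0.730000)/2 = 0.597500
  f(c_3) = f(0.597500) = 0.047315
  f(a) × f(c) < 0, new interval: [0.465000, 0.597500]

After 3 iteration(s), the approximation is c_3 = 0.597500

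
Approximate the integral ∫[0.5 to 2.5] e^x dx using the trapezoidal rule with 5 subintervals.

f(x) = e^x
a = 0.5, b = 2.5, n = 5
h = (b - a)/n = 0.400000

Trapezoidal rule: (h/2)[f(x₀) + 2f(x₁) + 2f(x₂) + ... + f(xₙ)]

x_0 = 0.5000, f(x_0) = 1.648721, coefficient = 1
x_1 = 0.9000, f(x_1) = 2.459603, coefficient = 2
x_2 = 1.3000, f(x_2) = 3.669297, coefficient = 2
x_3 = 1.7000, f(x_3) = 5.473947, coefficient = 2
x_4 = 2.1000, f(x_4) = 8.166170, coefficient = 2
x_5 = 2.5000, f(x_5) = 12.182494, coefficient = 1

I ≈ (0.400000/2) × 53.369249 = 10.673850
Exact value: 10.533773
Error: 0.140077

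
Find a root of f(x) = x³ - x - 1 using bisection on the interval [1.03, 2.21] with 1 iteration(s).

f(x) = x³ - x - 1
Initial interval: [1.03, 2.21]

Iteration 1:
  c_1 = (1.030000 + 2.210000)/2 = 1.620000
  f(c_1) = f(1.620000) = 1.631528
  f(a) × f(c) < 0, new interval: [1.030000, 1.620000]

After 1 iteration(s), the approximation is c_1 = 1.620000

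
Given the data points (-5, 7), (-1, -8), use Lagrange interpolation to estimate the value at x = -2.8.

Lagrange interpolation formula:
P(x) = Σ yᵢ × Lᵢ(x)
where Lᵢ(x) = Π_{j≠i} (x - xⱼ)/(xᵢ - xⱼ)

L_0(-2.8) = (-2.8 - (-1))/(-5 - (-1)) = 0.450000
L_1(-2.8) = (-2.8 - (-5))/(-1 - (-5)) = 0.550000

P(-2.8) = 7×L_0(-2.8) + (-8)×L_1(-2.8)
P(-2.8) = -1.250000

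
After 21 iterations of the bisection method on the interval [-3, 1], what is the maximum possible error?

Bisection error bound: |error| ≤ (b-a)/2^n
|error| ≤ (1 - (-3))/2^21 = 4/2^21
|error| ≤ 0.0000019073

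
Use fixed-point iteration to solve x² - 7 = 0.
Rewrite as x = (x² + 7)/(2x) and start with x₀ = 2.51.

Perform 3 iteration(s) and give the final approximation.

Equation: x² - 7 = 0
Fixed-point form: x = (x² + 7)/(2x)
x₀ = 2.51

x_1 = g(2.510000) = 2.649422
x_2 = g(2.649422) = 2.645754
x_3 = g(2.645754) = 2.645751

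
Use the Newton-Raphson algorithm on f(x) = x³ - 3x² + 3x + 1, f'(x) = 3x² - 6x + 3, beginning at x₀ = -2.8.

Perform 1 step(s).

f(x) = x³ - 3x² + 3x + 1
f'(x) = 3x² - 6x + 3
x₀ = -2.8

Newton-Raphson formula: x_{n+1} = x_n - f(x_n)/f'(x_n)

Iteration 1:
  f(-2.800000) = -52.872000
  f'(-2.800000) = 43.320000
  x_1 = -2.800000 - (-52.872000)/43.320000 = -1.579501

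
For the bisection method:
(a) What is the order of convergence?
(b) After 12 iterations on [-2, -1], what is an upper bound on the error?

(a) Bisection has linear (order 1) convergence; the error is halved each step.

(b) Error bound = (b-a)/2^n = (-1 - (-2))/2^{12}
    = 1/2^{12}

(a) 1 (linear); (b) error ≤ 2.44e-04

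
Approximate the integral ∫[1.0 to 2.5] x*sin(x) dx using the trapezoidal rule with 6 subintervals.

f(x) = x*sin(x)
a = 1.0, b = 2.5, n = 6
h = (b - a)/n = 0.250000

Trapezoidal rule: (h/2)[f(x₀) + 2f(x₁) + 2f(x₂) + ... + f(xₙ)]

x_0 = 1.0000, f(x_0) = 0.841471, coefficient = 1
x_1 = 1.2500, f(x_1) = 1.186231, coefficient = 2
x_2 = 1.5000, f(x_2) = 1.496242, coefficient = 2
x_3 = 1.7500, f(x_3) = 1.721975, coefficient = 2
x_4 = 2.0000, f(x_4) = 1.818595, coefficient = 2
x_5 = 2.2500, f(x_5) = 1.750665, coefficient = 2
x_6 = 2.5000, f(x_6) = 1.496180, coefficient = 1

I ≈ (0.250000/2) × 18.285068 = 2.285633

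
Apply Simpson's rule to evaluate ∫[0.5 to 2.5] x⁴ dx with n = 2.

f(x) = x⁴
a = 0.5, b = 2.5, n = 2
h = (b - a)/n = 1.000000

Simpson's rule: (h/3)[f(x₀) + 4f(x₁) + 2f(x₂) + ... + f(xₙ)]

x_0 = 0.5000, f(x_0) = 0.062500, coefficient = 1
x_1 = 1.5000, f(x_1) = 5.062500, coefficient = 4
x_2 = 2.5000, f(x_2) = 39.062500, coefficient = 1

I ≈ (1.000000/3) × 59.375000 = 19.791667
Exact value: 19.525000
Error: 0.266667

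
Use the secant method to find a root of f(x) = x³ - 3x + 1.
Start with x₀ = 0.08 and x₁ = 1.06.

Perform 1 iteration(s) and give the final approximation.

f(x) = x³ - 3x + 1
x₀ = 0.08, x₁ = 1.06

Secant formula: x_{n+1} = x_n - f(x_n)(x_n - x_{n-1})/(f(x_n) - f(x_{n-1}))

Iteration 1:
  f(0.080000) = 0.760512
  f(1.060000) = -0.988984
  x_2 = 1.060000 - (-0.988984)×(1.060000 - 0.080000)/(-0.988984 - 0.760512)
       = 0.506009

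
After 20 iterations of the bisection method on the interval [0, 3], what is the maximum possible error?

Bisection error bound: |error| ≤ (b-a)/2^n
|error| ≤ (3 - 0)/2^20 = 3/2^20
|error| ≤ 0.0000028610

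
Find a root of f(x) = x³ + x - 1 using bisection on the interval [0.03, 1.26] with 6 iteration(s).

f(x) = x³ + x - 1
Initial interval: [0.03, 1.26]

Iteration 1:
  c_1 = (0.030000 + 1.260000)/2 = 0.645000
  f(c_1) = f(0.645000) = -0.086664
  f(a) × f(c) ≥ 0, new interval: [0.645000, 1.260000]
Iteration 2:
  c_2 = (0.645000 + 1.260000)/2 = 0.952500
  f(c_2) = f(0.952500) = 0.816662
  f(a) × f(c) < 0, new interval: [0.645000, 0.952500]
Iteration 3:
  c_3 = (0.645000 + 0.952500)/2 = 0.798750
  f(c_3) = f(0.798750) = 0.308354
  f(a) × f(c) < 0, new interval: [0.645000, 0.798750]
Iteration 4:
  c_4 = (0.645000 + 0.798750)/2 = 0.721875
  f(c_4) = f(0.721875) = 0.098047
  f(a) × f(c) < 0, new interval: [0.645000, 0.721875]
Iteration 5:
  c_5 = (0.645000 + 0.721875)/2 = 0.683438
  f(c_5) = f(0.683438) = 0.002662
  f(a) × f(c) < 0, new interval: [0.645000, 0.683438]
Iteration 6:
  c_6 = (0.645000 + 0.683438)/2 = 0.664219
  f(c_6) = f(0.664219) = -0.042737
  f(a) × f(c) ≥ 0, new interval: [0.664219, 0.683438]

After 6 iteration(s), the approximation is c_6 = 0.664219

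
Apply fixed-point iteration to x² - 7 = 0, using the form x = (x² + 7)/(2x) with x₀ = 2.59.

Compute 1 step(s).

Equation: x² - 7 = 0
Fixed-point form: x = (x² + 7)/(2x)
x₀ = 2.59

x_1 = g(2.590000) = 2.646351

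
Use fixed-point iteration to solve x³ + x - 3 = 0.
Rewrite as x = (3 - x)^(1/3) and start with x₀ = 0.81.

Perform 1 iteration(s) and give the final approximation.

Equation: x³ + x - 3 = 0
Fixed-point form: x = (3 - x)^(1/3)
x₀ = 0.81

x_1 = g(0.810000) = 1.298618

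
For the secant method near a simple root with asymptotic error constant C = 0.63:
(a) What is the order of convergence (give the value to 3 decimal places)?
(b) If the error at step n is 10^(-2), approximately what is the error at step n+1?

(a) Secant method has superlinear convergence with order φ = (1+√5)/2 ≈ 1.618.
    This means |e_{n+1}| ≈ C|e_n|^1.618.

(b) With |e_n| = 10^(-2) and C = 0.63:
    |e_{n+1}| ≈ 0.63 × (10^(-2))^1.618 = 0.63 × 10^(-3.24)

(a) ≈ 1.618 (golden ratio); (b) |e_{n+1}| ≈ 3.658e-04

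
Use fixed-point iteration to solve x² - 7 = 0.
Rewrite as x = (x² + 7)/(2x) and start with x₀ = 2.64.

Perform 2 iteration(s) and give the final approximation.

Equation: x² - 7 = 0
Fixed-point form: x = (x² + 7)/(2x)
x₀ = 2.64

x_1 = g(2.640000) = 2.645758
x_2 = g(2.645758) = 2.645751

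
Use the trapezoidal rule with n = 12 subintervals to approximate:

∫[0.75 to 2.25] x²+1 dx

f(x) = x²+1
a = 0.75, b = 2.25, n = 12
h = (b - a)/n = 0.125000

Trapezoidal rule: (h/2)[f(x₀) + 2f(x₁) + 2f(x₂) + ... + f(xₙ)]

x_0 = 0.7500, f(x_0) = 1.562500, coefficient = 1
x_1 = 0.8750, f(x_1) = 1.765625, coefficient = 2
x_2 = 1.0000, f(x_2) = 2.000000, coefficient = 2
x_3 = 1.1250, f(x_3) = 2.265625, coefficient = 2
x_4 = 1.2500, f(x_4) = 2.562500, coefficient = 2
x_5 = 1.3750, f(x_5) = 2.890625, coefficient = 2
x_6 = 1.5000, f(x_6) = 3.250000, coefficient = 2
x_7 = 1.6250, f(x_7) = 3.640625, coefficient = 2
x_8 = 1.7500, f(x_8) = 4.062500, coefficient = 2
x_9 = 1.8750, f(x_9) = 4.515625, coefficient = 2
x_10 = 2.0000, f(x_10) = 5.000000, coefficient = 2
x_11 = 2.1250, f(x_11) = 5.515625, coefficient = 2
x_12 = 2.2500, f(x_12) = 6.062500, coefficient = 1

I ≈ (0.125000/2) × 82.562500 = 5.160156
Exact value: 5.156250
Error: 0.003906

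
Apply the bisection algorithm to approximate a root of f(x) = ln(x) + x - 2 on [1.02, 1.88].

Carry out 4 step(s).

f(x) = ln(x) + x - 2
Initial interval: [1.02, 1.88]

Iteration 1:
  c_1 = (1.020000 + 1.880000)/2 = 1.450000
  f(c_1) = f(1.450000) = -0.178436
  f(a) × f(c) ≥ 0, new interval: [1.450000, 1.880000]
Iteration 2:
  c_2 = (1.450000 + 1.880000)/2 = 1.665000
  f(c_2) = f(1.665000) = 0.174825
  f(a) × f(c) < 0, new interval: [1.450000, 1.665000]
Iteration 3:
  c_3 = (1.450000 + 1.665000)/2 = 1.557500
  f(c_3) = f(1.557500) = 0.000582
  f(a) × f(c) < 0, new interval: [1.450000, 1.557500]
Iteration 4:
  c_4 = (1.450000 + 1.557500)/2 = 1.503750
  f(c_4) = f(1.503750) = -0.088288
  f(a) × f(c) ≥ 0, new interval: [1.503750, 1.557500]

After 4 iteration(s), the approximation is c_4 = 1.503750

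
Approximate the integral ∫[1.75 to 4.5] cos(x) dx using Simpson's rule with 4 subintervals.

f(x) = cos(x)
a = 1.75, b = 4.5, n = 4
h = (b - a)/n = 0.687500

Simpson's rule: (h/3)[f(x₀) + 4f(x₁) + 2f(x₂) + ... + f(xₙ)]

x_0 = 1.7500, f(x_0) = -0.178246, coefficient = 1
x_1 = 2.4375, f(x_1) = -0.762199, coefficient = 4
x_2 = 3.1250, f(x_2) = -0.999862, coefficient = 2
x_3 = 3.8125, f(x_3) = -0.783258, coefficient = 4
x_4 = 4.5000, f(x_4) = -0.210796, coefficient = 1

I ≈ (0.687500/3) × -8.570595 = -1.964095
Exact value: -1.961516
Error: 0.002579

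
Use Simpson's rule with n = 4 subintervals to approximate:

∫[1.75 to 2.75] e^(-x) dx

f(x) = e^(-x)
a = 1.75, b = 2.75, n = 4
h = (b - a)/n = 0.250000

Simpson's rule: (h/3)[f(x₀) + 4f(x₁) + 2f(x₂) + ... + f(xₙ)]

x_0 = 1.7500, f(x_0) = 0.173774, coefficient = 1
x_1 = 2.0000, f(x_1) = 0.135335, coefficient = 4
x_2 = 2.2500, f(x_2) = 0.105399, coefficient = 2
x_3 = 2.5000, f(x_3) = 0.082085, coefficient = 4
x_4 = 2.7500, f(x_4) = 0.063928, coefficient = 1

I ≈ (0.250000/3) × 1.318181 = 0.109848
Exact value: 0.109846
Error: 0.000002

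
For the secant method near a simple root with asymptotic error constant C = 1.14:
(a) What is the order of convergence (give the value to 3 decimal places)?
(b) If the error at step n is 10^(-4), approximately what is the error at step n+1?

(a) Secant method has superlinear convergence with order φ = (1+√5)/2 ≈ 1.618.
    This means |e_{n+1}| ≈ C|e_n|^1.618.

(b) With |e_n| = 10^(-4) and C = 1.14:
    |e_{n+1}| ≈ 1.14 × (10^(-4))^1.618 = 1.14 × 10^(-6.47)

(a) ≈ 1.618 (golden ratio); (b) |e_{n+1}| ≈ 3.844e-07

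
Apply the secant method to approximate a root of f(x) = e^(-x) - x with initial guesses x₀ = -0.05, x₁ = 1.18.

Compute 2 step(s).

f(x) = e^(-x) - x
x₀ = -0.05, x₁ = 1.18

Secant formula: x_{n+1} = x_n - f(x_n)(x_n - x_{n-1})/(f(x_n) - f(x_{n-1}))

Iteration 1:
  f(-0.050000) = 1.101271
  f(1.180000) = -0.872721
  x_2 = 1.180000 - (-0.872721)×(1.180000 - (-0.050000))/(-0.872721 - 1.101271)
       = 0.636205
Iteration 2:
  f(1.180000) = -0.872721
  f(0.636205) = -0.106908
  x_3 = 0.636205 - (-0.106908)×(0.636205 - 1.180000)/(-0.106908 - (-0.872721))
       = 0.560291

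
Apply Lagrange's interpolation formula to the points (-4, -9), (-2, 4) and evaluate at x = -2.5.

Lagrange interpolation formula:
P(x) = Σ yᵢ × Lᵢ(x)
where Lᵢ(x) = Π_{j≠i} (x - xⱼ)/(xᵢ - xⱼ)

L_0(-2.5) = (-2.5 - (-2))/(-4 - (-2)) = 0.250000
L_1(-2.5) = (-2.5 - (-4))/(-2 - (-4)) = 0.750000

P(-2.5) = (-9)×L_0(-2.5) + 4×L_1(-2.5)
P(-2.5) = 0.750000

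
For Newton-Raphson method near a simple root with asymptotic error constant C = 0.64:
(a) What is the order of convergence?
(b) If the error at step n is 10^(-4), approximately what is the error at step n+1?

(a) Newton-Raphson has quadratic (order 2) convergence near simple roots.
    This means |e_{n+1}| ≈ C|e_n|².

(b) With |e_n| = 10^(-4) and C = 0.64:
    |e_{n+1}| ≈ 0.64 × (10^(-4))² = 0.64 × 10^(-8)

(a) 2 (quadratic); (b) |e_{n+1}| ≈ 6.400e-09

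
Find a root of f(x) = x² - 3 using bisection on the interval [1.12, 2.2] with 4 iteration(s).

f(x) = x² - 3
Initial interval: [1.12, 2.2]

Iteration 1:
  c_1 = (1.120000 + 2.200000)/2 = 1.660000
  f(c_1) = f(1.660000) = -0.244400
  f(a) × f(c) ≥ 0, new interval: [1.660000, 2.200000]
Iteration 2:
  c_2 = (1.660000 + 2.200000)/2 = 1.930000
  f(c_2) = f(1.930000) = 0.724900
  f(a) × f(c) < 0, new interval: [1.660000, 1.930000]
Iteration 3:
  c_3 = (1.660000 + 1.930000)/2 = 1.795000
  f(c_3) = f(1.795000) = 0.222025
  f(a) × f(c) < 0, new interval: [1.660000, 1.795000]
Iteration 4:
  c_4 = (1.660000 + 1.795000)/2 = 1.727500
  f(c_4) = f(1.727500) = -0.015744
  f(a) × f(c) ≥ 0, new interval: [1.727500, 1.795000]

After 4 iteration(s), the approximation is c_4 = 1.727500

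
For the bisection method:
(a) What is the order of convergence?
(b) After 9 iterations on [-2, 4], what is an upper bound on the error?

(a) Bisection has linear (order 1) convergence; the error is halved each step.

(b) Error bound = (b-a)/2^n = (4 - (-2))/2^{9}
    = 6/2^{9}

(a) 1 (linear); (b) error ≤ 1.17e-02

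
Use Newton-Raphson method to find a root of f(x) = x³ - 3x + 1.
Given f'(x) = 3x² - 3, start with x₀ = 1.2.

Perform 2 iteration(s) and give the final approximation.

f(x) = x³ - 3x + 1
f'(x) = 3x² - 3
x₀ = 1.2

Newton-Raphson formula: x_{n+1} = x_n - f(x_n)/f'(x_n)

Iteration 1:
  f(1.200000) = -0.872000
  f'(1.200000) = 1.320000
  x_1 = 1.200000 - (-0.872000)/1.320000 = 1.860606
Iteration 2:
  f(1.860606) = 1.859330
  f'(1.860606) = 7.385565
  x_2 = 1.860606 - 1.859330/7.385565 = 1.608854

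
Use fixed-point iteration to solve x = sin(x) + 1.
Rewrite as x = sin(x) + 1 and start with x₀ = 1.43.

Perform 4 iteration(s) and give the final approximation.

Equation: x = sin(x) + 1
Fixed-point form: x = sin(x) + 1
x₀ = 1.43

x_1 = g(1.430000) = 1.990105
x_2 = g(1.990105) = 1.913371
x_3 = g(1.913371) = 1.941893
x_4 = g(1.941893) = 1.931930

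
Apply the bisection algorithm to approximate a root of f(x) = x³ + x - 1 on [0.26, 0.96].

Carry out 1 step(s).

f(x) = x³ + x - 1
Initial interval: [0.26, 0.96]

Iteration 1:
  c_1 = (0.260000 + 0.960000)/2 = 0.610000
  f(c_1) = f(0.610000) = -0.163019
  f(a) × f(c) ≥ 0, new interval: [0.610000, 0.960000]

After 1 iteration(s), the approximation is c_1 = 0.610000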